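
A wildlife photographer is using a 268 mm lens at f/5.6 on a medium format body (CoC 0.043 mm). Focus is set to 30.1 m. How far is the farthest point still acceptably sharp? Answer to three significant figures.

Hyperfocal distance H = f²/(N·c) + f = 268²/(5.6 × 0.043) + 268 = 71824/0.2408 + 268 ≈ 298540.4 mm ≈ 298.5 m.
Far limit Df = s·(H − f)/(H − s) = 30100 × (298540.4 − 268) / (298540.4 − 30100) = 30100 × 298272.4 / 268440.4 ≈ 33445 mm ≈ 33.4 m.

33.4 m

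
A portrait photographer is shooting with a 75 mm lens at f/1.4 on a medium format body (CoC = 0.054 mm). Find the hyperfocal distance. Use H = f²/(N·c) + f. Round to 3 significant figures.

74.5 m

Hyperfocal distance H = f²/(N·c) + f = 75²/(1.4 × 0.054) + 75 = 5625/0.0756 + 75 ≈ 74479.8 mm ≈ 74.5 m.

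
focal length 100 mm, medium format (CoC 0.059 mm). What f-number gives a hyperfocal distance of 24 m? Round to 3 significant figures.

Rearrange H = f²/(N·c) + f for N: N = f² / ((H − f)·c).
N = 100² / ((24000 − 100) × 0.059) = 10000 / 1410 ≈ 7.09.

f/7.09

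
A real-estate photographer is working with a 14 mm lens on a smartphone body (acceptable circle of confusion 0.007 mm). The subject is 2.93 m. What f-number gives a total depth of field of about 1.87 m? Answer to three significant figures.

f/2.80

Write h = H − f = f²/(N·c). The thin-lens limits are Dn = s·h/(h + (s−f)) and Df = s·h/(h − (s−f)), so DoF = Df − Dn = 2·s·(s−f)·h / (h² − (s−f)²).
That is a quadratic in h: DoF·h² − 2·s·(s−f)·h − DoF·(s−f)² = 0 ⇒ h = (s−f)·(s + √(s² + DoF²)) / DoF = 2916 × (2930 + √(2930² + 1870²)) / 1870 = 2916 × (2930 + 3475.89) / 1870 ≈ 9989.1 mm.
Then N = f²/(c·h) = 14² / (0.007 × 9989.1) = 196 / 69.924 ≈ 2.80.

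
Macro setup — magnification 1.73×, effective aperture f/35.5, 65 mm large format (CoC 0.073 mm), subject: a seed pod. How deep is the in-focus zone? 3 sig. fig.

1.73 mm

At magnification m, DoF ≈ 2·N_eff·c/m² = 2 × 35.5 × 0.073 / 1.73² = 5.183 / 2.993 ≈ 1.73 mm.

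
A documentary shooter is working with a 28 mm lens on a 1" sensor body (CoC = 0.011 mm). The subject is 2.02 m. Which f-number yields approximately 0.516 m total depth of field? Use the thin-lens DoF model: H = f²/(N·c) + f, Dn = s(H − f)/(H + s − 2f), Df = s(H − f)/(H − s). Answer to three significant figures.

f/4.50

Write h = H − f = f²/(N·c). The thin-lens limits are Dn = s·h/(h + (s−f)) and Df = s·h/(h − (s−f)), so DoF = Df − Dn = 2·s·(s−f)·h / (h² − (s−f)²).
That is a quadratic in h: DoF·h² − 2·s·(s−f)·h − DoF·(s−f)² = 0 ⇒ h = (s−f)·(s + √(s² + DoF²)) / DoF = 1992 × (2020 + √(2020² + 516²)) / 516 = 1992 × (2020 + 2084.86) / 516 ≈ 15847 mm.
Then N = f²/(c·h) = 28² / (0.011 × 15847) = 784 / 174.31 ≈ 4.50.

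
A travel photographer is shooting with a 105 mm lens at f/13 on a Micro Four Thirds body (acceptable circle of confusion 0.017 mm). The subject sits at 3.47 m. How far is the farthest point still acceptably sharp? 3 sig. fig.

3.72 m

Hyperfocal distance H = f²/(N·c) + f = 105²/(13 × 0.017) + 105 = 11025/0.221 + 105 ≈ 49991.9 mm ≈ 49.99 m.
Far limit Df = s·(H − f)/(H − s) = 3470 × (49991.9 − 105) / (49991.9 − 3470) = 3470 × 49886.9 / 46521.9 ≈ 3721.0 mm ≈ 3.72 m.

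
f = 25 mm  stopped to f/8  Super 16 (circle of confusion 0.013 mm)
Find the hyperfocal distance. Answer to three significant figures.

6.03 m

Hyperfocal distance H = f²/(N·c) + f = 25²/(8 × 0.013) + 25 = 625/0.104 + 25 ≈ 6034.6 mm ≈ 6.03 m.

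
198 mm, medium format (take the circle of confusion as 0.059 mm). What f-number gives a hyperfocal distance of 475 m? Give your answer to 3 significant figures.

f/1.40

Rearrange H = f²/(N·c) + f for N: N = f² / ((H − f)·c).
N = 198² / ((475000 − 198) × 0.059) = 39204 / 28013 ≈ 1.40.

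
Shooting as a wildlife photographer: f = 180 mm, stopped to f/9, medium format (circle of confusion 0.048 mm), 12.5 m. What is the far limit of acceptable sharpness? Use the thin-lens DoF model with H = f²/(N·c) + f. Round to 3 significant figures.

Hyperfocal distance H = f²/(N·c) + f = 180²/(9 × 0.048) + 180 = 32400/0.432 + 180 ≈ 75180.0 mm ≈ 75.18 m.
Far limit Df = s·(H − f)/(H − s) = 12500 × (75180.0 − 180) / (75180.0 − 12500) = 12500 × 75000.0 / 62680.0 ≈ 14957 mm ≈ 15.0 m.

15.0 m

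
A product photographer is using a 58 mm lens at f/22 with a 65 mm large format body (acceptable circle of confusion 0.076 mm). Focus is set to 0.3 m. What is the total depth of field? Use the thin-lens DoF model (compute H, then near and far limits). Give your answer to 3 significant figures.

Hyperfocal distance H = f²/(N·c) + f = 58²/(22 × 0.076) + 58 = 3364/1.672 + 58 ≈ 2070.0 mm ≈ 2.070 m.
Near limit Dn = s·(H − f)/(H + s − 2f) = 300 × (2070.0 − 58) / (2070.0 + 300 − 2 × 58) = 300 × 2012.0 / 2254.0 ≈ 267.790 mm.
Far limit Df = s·(H − f)/(H − s) = 300 × (2070.0 − 58) / (2070.0 − 300) = 300 × 2012.0 / 1770.0 ≈ 341.018 mm.
Depth of field = Df − Dn = 341.018 − 267.790 ≈ 73.228 mm.

73.2 mm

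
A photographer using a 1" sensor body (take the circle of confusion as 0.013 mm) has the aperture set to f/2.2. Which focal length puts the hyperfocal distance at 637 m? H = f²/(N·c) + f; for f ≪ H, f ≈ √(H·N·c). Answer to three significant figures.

135 mm

From H = f²/(N·c) + f, with f ≪ H: f ≈ √(H·N·c) = √(637000 × 2.2 × 0.013) = √18218 ≈ 135.0 mm.
The +f correction barely moves this — solving exactly, f² + N·c·f − N·c·H = 0 ⇒ f = (−N·c + √((N·c)² + 4·N·c·H))/2 = (−0.0286 + √72873)/2 ≈ 134.96 mm, so f ≈ 135 mm.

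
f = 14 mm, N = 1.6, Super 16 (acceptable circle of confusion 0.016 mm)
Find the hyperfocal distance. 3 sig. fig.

7.67 m

Hyperfocal distance H = f²/(N·c) + f = 14²/(1.6 × 0.016) + 14 = 196/0.0256 + 14 ≈ 7670.2 mm ≈ 7.67 m.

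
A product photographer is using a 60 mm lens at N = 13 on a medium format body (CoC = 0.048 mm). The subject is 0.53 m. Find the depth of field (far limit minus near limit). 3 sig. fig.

Hyperfocal distance H = f²/(N·c) + f = 60²/(13 × 0.048) + 60 = 3600/0.624 + 60 ≈ 5829.2 mm ≈ 5.829 m.
Near limit Dn = s·(H − f)/(H + s − 2f) = 530 × (5829.2 − 60) / (5829.2 + 530 − 2 × 60) = 530 × 5769.2 / 6239.2 ≈ 490.075 mm.
Far limit Df = s·(H − f)/(H − s) = 530 × (5829.2 − 60) / (5829.2 − 530) = 530 × 5769.2 / 5299.2 ≈ 577.007 mm.
Depth of field = Df − Dn = 577.007 − 490.075 ≈ 86.932 mm.

86.9 mm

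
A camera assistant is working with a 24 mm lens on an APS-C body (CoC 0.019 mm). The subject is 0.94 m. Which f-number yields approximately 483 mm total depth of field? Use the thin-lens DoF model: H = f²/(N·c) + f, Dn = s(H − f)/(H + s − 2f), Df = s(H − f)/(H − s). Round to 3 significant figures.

f/8.01

Write h = H − f = f²/(N·c). The thin-lens limits are Dn = s·h/(h + (s−f)) and Df = s·h/(h − (s−f)), so DoF = Df − Dn = 2·s·(s−f)·h / (h² − (s−f)²).
That is a quadratic in h: DoF·h² − 2·s·(s−f)·h − DoF·(s−f)² = 0 ⇒ h = (s−f)·(s + √(s² + DoF²)) / DoF = 916 × (940 + √(940² + 483²)) / 483 = 916 × (940 + 1056.83) / 483 ≈ 3786.9 mm.
Then N = f²/(c·h) = 24² / (0.019 × 3786.9) = 576 / 71.952 ≈ 8.01.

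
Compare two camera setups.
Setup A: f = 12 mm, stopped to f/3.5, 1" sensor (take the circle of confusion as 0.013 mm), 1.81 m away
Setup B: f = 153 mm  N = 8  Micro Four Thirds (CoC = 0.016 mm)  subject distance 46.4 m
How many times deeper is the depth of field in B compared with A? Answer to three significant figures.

Setup A: H = 12²/(3.5×0.013) + 12 ≈ 3176.8 mm; DoF = Df − Dn = 4191.0 − 1154.2 ≈ 3036.8 mm.
Setup B: H = 153²/(8×0.016) + 153 ≈ 183035.8 mm; DoF = Df − Dn = 62105 − 37035 ≈ 25070 mm.
Ratio = 25070 / 3036.8 ≈ 8.26.

8.26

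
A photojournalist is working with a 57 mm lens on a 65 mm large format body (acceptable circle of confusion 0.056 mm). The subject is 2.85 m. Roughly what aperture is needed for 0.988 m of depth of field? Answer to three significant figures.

f/3.50

Write h = H − f = f²/(N·c). The thin-lens limits are Dn = s·h/(h + (s−f)) and Df = s·h/(h − (s−f)), so DoF = Df − Dn = 2·s·(s−f)·h / (h² − (s−f)²).
That is a quadratic in h: DoF·h² − 2·s·(s−f)·h − DoF·(s−f)² = 0 ⇒ h = (s−f)·(s + √(s² + DoF²)) / DoF = 2793 × (2850 + √(2850² + 988²)) / 988 = 2793 × (2850 + 3016.40) / 988 ≈ 16584 mm.
Then N = f²/(c·h) = 57² / (0.056 × 16584) = 3249 / 928.70 ≈ 3.50.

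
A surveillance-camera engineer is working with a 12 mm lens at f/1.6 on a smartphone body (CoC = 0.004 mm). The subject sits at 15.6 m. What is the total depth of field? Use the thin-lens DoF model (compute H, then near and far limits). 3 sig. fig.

41.6 m

Hyperfocal distance H = f²/(N·c) + f = 12²/(1.6 × 0.004) + 12 = 144/0.0064 + 12 ≈ 22512.0 mm ≈ 22.51 m.
Near limit Dn = s·(H − f)/(H + s − 2f) = 15600 × (22512.0 − 12) / (22512.0 + 15600 − 2 × 12) = 15600 × 22500.0 / 38088.0 ≈ 9216 mm.
Far limit Df = s·(H − f)/(H − s) = 15600 × (22512.0 − 12) / (22512.0 − 15600) = 15600 × 22500.0 / 6912.0 ≈ 50781 mm.
Depth of field = Df − Dn = 50781 − 9216 ≈ 41565 mm ≈ 41.6 m.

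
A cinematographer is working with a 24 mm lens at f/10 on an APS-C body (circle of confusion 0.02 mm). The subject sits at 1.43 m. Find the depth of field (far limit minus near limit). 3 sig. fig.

Hyperfocal distance H = f²/(N·c) + f = 24²/(10 × 0.02) + 24 = 576/0.2 + 24 ≈ 2904.0 mm ≈ 2.904 m.
Near limit Dn = s·(H − f)/(H + s − 2f) = 1430 × (2904.0 − 24) / (2904.0 + 1430 − 2 × 24) = 1430 × 2880.0 / 4286.0 ≈ 960.9 mm.
Far limit Df = s·(H − f)/(H − s) = 1430 × (2904.0 − 24) / (2904.0 − 1430) = 1430 × 2880.0 / 1474.0 ≈ 2794.0 mm.
Depth of field = Df − Dn = 2794.0 − 960.9 ≈ 1833.1 mm ≈ 1.83 m.

1.83 m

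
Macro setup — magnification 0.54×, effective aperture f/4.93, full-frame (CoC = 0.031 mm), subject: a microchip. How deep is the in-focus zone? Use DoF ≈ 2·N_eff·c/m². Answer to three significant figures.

1.05 mm

At magnification m, DoF ≈ 2·N_eff·c/m² = 2 × 4.93 × 0.031 / 0.54² = 0.3057 / 0.2916 ≈ 1.05 mm.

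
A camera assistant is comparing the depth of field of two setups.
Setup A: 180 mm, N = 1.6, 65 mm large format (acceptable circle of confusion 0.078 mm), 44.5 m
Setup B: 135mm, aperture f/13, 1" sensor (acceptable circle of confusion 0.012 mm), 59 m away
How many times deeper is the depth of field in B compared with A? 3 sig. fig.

Setup A: H = 180²/(1.6×0.078) + 180 ≈ 259795.4 mm; DoF = Df − Dn = 53661 − 38011 ≈ 15650 mm.
Setup B: H = 135²/(13×0.012) + 135 ≈ 116961.9 mm; DoF = Df − Dn = 118919 − 39232 ≈ 79687 mm.
Ratio = 79687 / 15650 ≈ 5.09.

5.09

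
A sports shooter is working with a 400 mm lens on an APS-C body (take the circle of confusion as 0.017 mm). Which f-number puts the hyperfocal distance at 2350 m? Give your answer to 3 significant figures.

f/4.01

Rearrange H = f²/(N·c) + f for N: N = f² / ((H − f)·c).
N = 400² / ((2350000 − 400) × 0.017) = 160000 / 39943 ≈ 4.01.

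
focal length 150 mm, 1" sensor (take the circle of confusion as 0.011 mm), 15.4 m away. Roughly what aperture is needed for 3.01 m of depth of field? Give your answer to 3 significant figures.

Write h = H − f = f²/(N·c). The thin-lens limits are Dn = s·h/(h + (s−f)) and Df = s·h/(h − (s−f)), so DoF = Df − Dn = 2·s·(s−f)·h / (h² − (s−f)²).
That is a quadratic in h: DoF·h² − 2·s·(s−f)·h − DoF·(s−f)² = 0 ⇒ h = (s−f)·(s + √(s² + DoF²)) / DoF = 15250 × (15400 + √(15400² + 3010²)) / 3010 = 15250 × (15400 + 15691.4) / 3010 ≈ 157523 mm.
Then N = f²/(c·h) = 150² / (0.011 × 157523) = 22500 / 1732.8 ≈ 13.

f/13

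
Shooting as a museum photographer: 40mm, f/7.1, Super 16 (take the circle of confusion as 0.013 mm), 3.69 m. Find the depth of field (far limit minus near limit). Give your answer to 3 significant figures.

1.63 m

Hyperfocal distance H = f²/(N·c) + f = 40²/(7.1 × 0.013) + 40 = 1600/0.0923 + 40 ≈ 17374.8 mm ≈ 17.37 m.
Near limit Dn = s·(H − f)/(H + s − 2f) = 3690 × (17374.8 − 40) / (17374.8 + 3690 − 2 × 40) = 3690 × 17334.8 / 20984.8 ≈ 3048.2 mm.
Far limit Df = s·(H − f)/(H − s) = 3690 × (17374.8 − 40) / (17374.8 − 3690) = 3690 × 17334.8 / 13684.8 ≈ 4674.2 mm.
Depth of field = Df − Dn = 4674.2 − 3048.2 ≈ 1626.0 mm ≈ 1.63 m.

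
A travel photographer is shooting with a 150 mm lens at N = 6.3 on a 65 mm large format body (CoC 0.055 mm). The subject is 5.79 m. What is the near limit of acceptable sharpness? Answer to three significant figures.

5.33 m

Hyperfocal distance H = f²/(N·c) + f = 150²/(6.3 × 0.055) + 150 = 22500/0.3465 + 150 ≈ 65085.1 mm ≈ 65.09 m.
Near limit Dn = s·(H − f)/(H + s − 2f) = 5790 × (65085.1 − 150) / (65085.1 + 5790 − 2 × 150) = 5790 × 64935.1 / 70575.1 ≈ 5327.3 mm ≈ 5.33 m.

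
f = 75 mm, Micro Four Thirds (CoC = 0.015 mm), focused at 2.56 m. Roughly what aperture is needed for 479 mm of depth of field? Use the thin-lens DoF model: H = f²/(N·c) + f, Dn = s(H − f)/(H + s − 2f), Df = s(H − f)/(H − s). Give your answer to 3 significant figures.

f/14

Write h = H − f = f²/(N·c). The thin-lens limits are Dn = s·h/(h + (s−f)) and Df = s·h/(h − (s−f)), so DoF = Df − Dn = 2·s·(s−f)·h / (h² − (s−f)²).
That is a quadratic in h: DoF·h² − 2·s·(s−f)·h − DoF·(s−f)² = 0 ⇒ h = (s−f)·(s + √(s² + DoF²)) / DoF = 2485 × (2560 + √(2560² + 479²)) / 479 = 2485 × (2560 + 2604.43) / 479 ≈ 26792 mm.
Then N = f²/(c·h) = 75² / (0.015 × 26792) = 5625 / 401.89 ≈ 14.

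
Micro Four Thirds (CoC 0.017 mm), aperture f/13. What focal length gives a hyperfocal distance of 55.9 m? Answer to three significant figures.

From H = f²/(N·c) + f, with f ≪ H: f ≈ √(H·N·c) = √(55900 × 13 × 0.017) = √12354 ≈ 111.1 mm.
The +f correction barely moves this — solving exactly, f² + N·c·f − N·c·H = 0 ⇒ f = (−N·c + √((N·c)² + 4·N·c·H))/2 = (−0.221 + √49416)/2 ≈ 111.04 mm, so f ≈ 111 mm.

111 mm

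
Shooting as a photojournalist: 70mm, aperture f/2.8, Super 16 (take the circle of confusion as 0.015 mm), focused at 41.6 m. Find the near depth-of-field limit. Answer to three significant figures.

Hyperfocal distance H = f²/(N·c) + f = 70²/(2.8 × 0.015) + 70 = 4900/0.042 + 70 ≈ 116736.7 mm ≈ 116.7 m.
Near limit Dn = s·(H − f)/(H + s − 2f) = 41600 × (116736.7 − 70) / (116736.7 + 41600 − 2 × 70) = 41600 × 116666.7 / 158196.7 ≈ 30679 mm ≈ 30.7 m.

30.7 m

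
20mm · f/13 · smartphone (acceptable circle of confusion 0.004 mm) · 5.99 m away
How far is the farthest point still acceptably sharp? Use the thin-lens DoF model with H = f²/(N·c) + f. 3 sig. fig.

Hyperfocal distance H = f²/(N·c) + f = 20²/(13 × 0.004) + 20 = 400/0.052 + 20 ≈ 7712.3 mm ≈ 7.712 m.
Far limit Df = s·(H − f)/(H − s) = 5990 × (7712.3 − 20) / (7712.3 − 5990) = 5990 × 7692.3 / 1722.3 ≈ 26753 mm ≈ 26.8 m.

26.8 m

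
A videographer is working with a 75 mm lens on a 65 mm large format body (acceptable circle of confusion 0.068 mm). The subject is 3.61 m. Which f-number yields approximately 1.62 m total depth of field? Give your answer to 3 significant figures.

f/5.01

Write h = H − f = f²/(N·c). The thin-lens limits are Dn = s·h/(h + (s−f)) and Df = s·h/(h − (s−f)), so DoF = Df − Dn = 2·s·(s−f)·h / (h² − (s−f)²).
That is a quadratic in h: DoF·h² − 2·s·(s−f)·h − DoF·(s−f)² = 0 ⇒ h = (s−f)·(s + √(s² + DoF²)) / DoF = 3535 × (3610 + √(3610² + 1620²)) / 1620 = 3535 × (3610 + 3956.83) / 1620 ≈ 16512 mm.
Then N = f²/(c·h) = 75² / (0.068 × 16512) = 5625 / 1122.8 ≈ 5.01.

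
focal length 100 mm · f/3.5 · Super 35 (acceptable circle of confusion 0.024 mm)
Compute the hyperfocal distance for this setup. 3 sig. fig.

Hyperfocal distance H = f²/(N·c) + f = 100²/(3.5 × 0.024) + 100 = 10000/0.084 + 100 ≈ 119147.6 mm ≈ 119 m.

119 m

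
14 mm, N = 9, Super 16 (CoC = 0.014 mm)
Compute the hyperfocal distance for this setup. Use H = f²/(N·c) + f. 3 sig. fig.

1.57 m

Hyperfocal distance H = f²/(N·c) + f = 14²/(9 × 0.014) + 14 = 196/0.126 + 14 ≈ 1569.6 mm ≈ 1.57 m.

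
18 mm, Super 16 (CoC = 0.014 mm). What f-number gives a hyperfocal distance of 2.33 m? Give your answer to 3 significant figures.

Rearrange H = f²/(N·c) + f for N: N = f² / ((H − f)·c).
N = 18² / ((2330 − 18) × 0.014) = 324 / 32.37 ≈ 10.

f/10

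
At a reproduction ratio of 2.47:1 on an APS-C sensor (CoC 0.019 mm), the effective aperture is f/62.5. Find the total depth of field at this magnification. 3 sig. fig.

At magnification m, DoF ≈ 2·N_eff·c/m² = 2 × 62.5 × 0.019 / 2.47² = 2.375 / 6.101 ≈ 0.389 mm.

0.389 mm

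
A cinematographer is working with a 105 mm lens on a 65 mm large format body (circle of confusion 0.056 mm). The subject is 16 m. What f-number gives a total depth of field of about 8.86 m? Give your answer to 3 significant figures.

Write h = H − f = f²/(N·c). The thin-lens limits are Dn = s·h/(h + (s−f)) and Df = s·h/(h − (s−f)), so DoF = Df − Dn = 2·s·(s−f)·h / (h² − (s−f)²).
That is a quadratic in h: DoF·h² − 2·s·(s−f)·h − DoF·(s−f)² = 0 ⇒ h = (s−f)·(s + √(s² + DoF²)) / DoF = 15895 × (16000 + √(16000² + 8860²)) / 8860 = 15895 × (16000 + 18289.3) / 8860 ≈ 61516 mm.
Then N = f²/(c·h) = 105² / (0.056 × 61516) = 11025 / 3444.9 ≈ 3.20.

f/3.20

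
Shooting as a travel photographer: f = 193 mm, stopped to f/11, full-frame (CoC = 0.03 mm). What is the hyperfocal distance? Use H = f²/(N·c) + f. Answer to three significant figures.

113 m

Hyperfocal distance H = f²/(N·c) + f = 193²/(11 × 0.03) + 193 = 37249/0.33 + 193 ≈ 113068.8 mm ≈ 113 m.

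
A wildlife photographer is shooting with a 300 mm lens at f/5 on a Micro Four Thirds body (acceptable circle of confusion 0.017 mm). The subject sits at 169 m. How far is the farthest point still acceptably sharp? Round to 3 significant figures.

201 m

Hyperfocal distance H = f²/(N·c) + f = 300²/(5 × 0.017) + 300 = 90000/0.085 + 300 ≈ 1059123.5 mm ≈ 1059 m.
Far limit Df = s·(H − f)/(H − s) = 169000 × (1059123.5 − 300) / (1059123.5 − 169000) = 169000 × 1058823.5 / 890123.5 ≈ 201030 mm ≈ 201 m.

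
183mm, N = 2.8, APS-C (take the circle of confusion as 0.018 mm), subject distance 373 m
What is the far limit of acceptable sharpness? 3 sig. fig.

Hyperfocal distance H = f²/(N·c) + f = 183²/(2.8 × 0.018) + 183 = 33489/0.0504 + 183 ≈ 664647.3 mm ≈ 664.6 m.
Far limit Df = s·(H − f)/(H − s) = 373000 × (664647.3 − 183) / (664647.3 − 373000) = 373000 × 664464.3 / 291647.3 ≈ 849811 mm ≈ 850 m.

850 m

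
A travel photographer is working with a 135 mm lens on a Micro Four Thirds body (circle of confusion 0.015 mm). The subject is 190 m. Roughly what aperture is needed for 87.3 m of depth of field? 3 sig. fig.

f/1.40

Write h = H − f = f²/(N·c). The thin-lens limits are Dn = s·h/(h + (s−f)) and Df = s·h/(h − (s−f)), so DoF = Df − Dn = 2·s·(s−f)·h / (h² − (s−f)²).
That is a quadratic in h: DoF·h² − 2·s·(s−f)·h − DoF·(s−f)² = 0 ⇒ h = (s−f)·(s + √(s² + DoF²)) / DoF = 189865 × (190000 + √(190000² + 87300²)) / 87300 = 189865 × (190000 + 209096) / 87300 ≈ 867977 mm.
Then N = f²/(c·h) = 135² / (0.015 × 867977) = 18225 / 13020 ≈ 1.40.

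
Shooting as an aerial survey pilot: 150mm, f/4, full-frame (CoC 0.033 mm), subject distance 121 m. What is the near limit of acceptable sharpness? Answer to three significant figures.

70.8 m

Hyperfocal distance H = f²/(N·c) + f = 150²/(4 × 0.033) + 150 = 22500/0.132 + 150 ≈ 170604.5 mm ≈ 170.6 m.
Near limit Dn = s·(H − f)/(H + s − 2f) = 121000 × (170604.5 − 150) / (170604.5 + 121000 − 2 × 150) = 121000 × 170454.5 / 291304.5 ≈ 70802 mm ≈ 70.8 m.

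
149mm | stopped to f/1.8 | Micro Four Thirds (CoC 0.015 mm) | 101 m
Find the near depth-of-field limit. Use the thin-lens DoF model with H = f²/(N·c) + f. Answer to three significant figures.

Hyperfocal distance H = f²/(N·c) + f = 149²/(1.8 × 0.015) + 149 = 22201/0.027 + 149 ≈ 822408.3 mm ≈ 822.4 m.
Near limit Dn = s·(H − f)/(H + s − 2f) = 101000 × (822408.3 − 149) / (822408.3 + 101000 − 2 × 149) = 101000 × 822259.3 / 923110.3 ≈ 89966 mm ≈ 90.0 m.

90.0 m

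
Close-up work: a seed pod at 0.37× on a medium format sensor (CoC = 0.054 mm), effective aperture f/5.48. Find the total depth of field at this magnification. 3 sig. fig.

At magnification m, DoF ≈ 2·N_eff·c/m² = 2 × 5.48 × 0.054 / 0.37² = 0.5918 / 0.1369 ≈ 4.32 mm.

4.32 mm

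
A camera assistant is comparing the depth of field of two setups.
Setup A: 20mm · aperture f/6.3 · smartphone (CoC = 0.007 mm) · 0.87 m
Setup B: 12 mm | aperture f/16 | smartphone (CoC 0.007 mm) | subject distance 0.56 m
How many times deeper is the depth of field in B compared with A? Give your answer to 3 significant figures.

3.55

Setup A: H = 20²/(6.3×0.007) + 20 ≈ 9090.3 mm; DoF = Df − Dn = 959.96 − 795.46 ≈ 164.50 mm.
Setup B: H = 12²/(16×0.007) + 12 ≈ 1297.7 mm; DoF = Df − Dn = 975.99 − 392.65 ≈ 583.34 mm.
Ratio = 583.34 / 164.50 ≈ 3.55.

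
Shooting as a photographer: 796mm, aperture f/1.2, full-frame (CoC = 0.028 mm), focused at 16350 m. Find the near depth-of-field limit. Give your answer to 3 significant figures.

Hyperfocal distance H = f²/(N·c) + f = 796²/(1.2 × 0.028) + 796 = 633616/0.0336 + 796 ≈ 18858415.0 mm ≈ 18858 m.
Near limit Dn = s·(H − f)/(H + s − 2f) = 16350000 × (18858415.0 − 796) / (18858415.0 + 16350000 − 2 × 796) = 16350000 × 18857619.0 / 35206823.0 ≈ 8757452 mm ≈ 8760 m.

8760 m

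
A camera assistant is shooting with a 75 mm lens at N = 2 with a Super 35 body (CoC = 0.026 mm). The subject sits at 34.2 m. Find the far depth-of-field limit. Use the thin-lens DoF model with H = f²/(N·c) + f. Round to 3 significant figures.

Hyperfocal distance H = f²/(N·c) + f = 75²/(2 × 0.026) + 75 = 5625/0.052 + 75 ≈ 108248.1 mm ≈ 108.2 m.
Far limit Df = s·(H − f)/(H − s) = 34200 × (108248.1 − 75) / (108248.1 − 34200) = 34200 × 108173.1 / 74048.1 ≈ 49961 mm ≈ 50.0 m.

50.0 m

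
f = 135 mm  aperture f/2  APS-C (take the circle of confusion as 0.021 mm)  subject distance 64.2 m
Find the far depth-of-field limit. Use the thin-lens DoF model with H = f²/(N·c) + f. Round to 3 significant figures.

Hyperfocal distance H = f²/(N·c) + f = 135²/(2 × 0.021) + 135 = 18225/0.042 + 135 ≈ 434063.6 mm ≈ 434.1 m.
Far limit Df = s·(H − f)/(H − s) = 64200 × (434063.6 − 135) / (434063.6 − 64200) = 64200 × 433928.6 / 369863.6 ≈ 75320 mm ≈ 75.3 m.

75.3 m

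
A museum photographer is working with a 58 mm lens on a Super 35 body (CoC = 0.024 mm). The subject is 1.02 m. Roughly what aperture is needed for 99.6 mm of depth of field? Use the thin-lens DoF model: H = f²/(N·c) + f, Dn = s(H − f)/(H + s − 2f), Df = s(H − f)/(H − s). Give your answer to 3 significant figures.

f/7.10

Write h = H − f = f²/(N·c). The thin-lens limits are Dn = s·h/(h + (s−f)) and Df = s·h/(h − (s−f)), so DoF = Df − Dn = 2·s·(s−f)·h / (h² − (s−f)²).
That is a quadratic in h: DoF·h² − 2·s·(s−f)·h − DoF·(s−f)² = 0 ⇒ h = (s−f)·(s + √(s² + DoF²)) / DoF = 962 × (1020 + √(1020² + 99.6²)) / 99.6 = 962 × (1020 + 1024.85) / 99.6 ≈ 19750 mm.
Then N = f²/(c·h) = 58² / (0.024 × 19750) = 3364 / 474.01 ≈ 7.10.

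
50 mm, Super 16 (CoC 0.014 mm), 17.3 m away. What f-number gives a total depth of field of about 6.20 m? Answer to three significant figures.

Write h = H − f = f²/(N·c). The thin-lens limits are Dn = s·h/(h + (s−f)) and Df = s·h/(h − (s−f)), so DoF = Df − Dn = 2·s·(s−f)·h / (h² − (s−f)²).
That is a quadratic in h: DoF·h² − 2·s·(s−f)·h − DoF·(s−f)² = 0 ⇒ h = (s−f)·(s + √(s² + DoF²)) / DoF = 17250 × (17300 + √(17300² + 6200²)) / 6200 = 17250 × (17300 + 18377.4) / 6200 ≈ 99264 mm.
Then N = f²/(c·h) = 50² / (0.014 × 99264) = 2500 / 1389.7 ≈ 1.80.

f/1.80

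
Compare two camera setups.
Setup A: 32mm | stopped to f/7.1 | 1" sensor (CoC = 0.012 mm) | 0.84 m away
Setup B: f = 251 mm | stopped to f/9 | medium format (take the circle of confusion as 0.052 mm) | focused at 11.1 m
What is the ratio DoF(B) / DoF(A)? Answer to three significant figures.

Setup A: H = 32²/(7.1×0.012) + 32 ≈ 12050.8 mm; DoF = Df − Dn = 900.54 − 787.09 ≈ 113.45 mm.
Setup B: H = 251²/(9×0.052) + 251 ≈ 134868.5 mm; DoF = Df − Dn = 12073.0 − 10272.2 ≈ 1800.8 mm.
Ratio = 1800.8 / 113.45 ≈ 15.9.

15.9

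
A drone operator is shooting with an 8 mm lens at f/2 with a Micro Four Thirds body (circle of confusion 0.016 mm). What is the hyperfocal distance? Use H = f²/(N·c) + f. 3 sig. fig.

Hyperfocal distance H = f²/(N·c) + f = 8²/(2 × 0.016) + 8 = 64/0.032 + 8 ≈ 2008.0 mm ≈ 2.01 m.

2.01 m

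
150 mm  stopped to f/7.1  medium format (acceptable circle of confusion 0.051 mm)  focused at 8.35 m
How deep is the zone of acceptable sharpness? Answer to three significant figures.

2.24 m

Hyperfocal distance H = f²/(N·c) + f = 150²/(7.1 × 0.051) + 150 = 22500/0.3621 + 150 ≈ 62287.5 mm ≈ 62.29 m.
Near limit Dn = s·(H − f)/(H + s − 2f) = 8350 × (62287.5 − 150) / (62287.5 + 8350 − 2 × 150) = 8350 × 62137.5 / 70337.5 ≈ 7376.6 mm.
Far limit Df = s·(H − f)/(H − s) = 8350 × (62287.5 − 150) / (62287.5 − 8350) = 8350 × 62137.5 / 53937.5 ≈ 9619.4 mm.
Depth of field = Df − Dn = 9619.4 − 7376.6 ≈ 2242.8 mm ≈ 2.24 m.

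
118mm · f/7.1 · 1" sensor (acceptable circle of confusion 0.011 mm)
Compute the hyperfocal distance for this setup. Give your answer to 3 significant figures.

Hyperfocal distance H = f²/(N·c) + f = 118²/(7.1 × 0.011) + 118 = 13924/0.0781 + 118 ≈ 178402.3 mm ≈ 178 m.

178 m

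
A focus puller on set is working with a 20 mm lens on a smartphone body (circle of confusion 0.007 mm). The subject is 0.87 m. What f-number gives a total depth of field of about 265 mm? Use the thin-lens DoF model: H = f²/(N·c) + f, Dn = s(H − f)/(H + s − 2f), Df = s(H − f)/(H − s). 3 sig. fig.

Write h = H − f = f²/(N·c). The thin-lens limits are Dn = s·h/(h + (s−f)) and Df = s·h/(h − (s−f)), so DoF = Df − Dn = 2·s·(s−f)·h / (h² − (s−f)²).
That is a quadratic in h: DoF·h² − 2·s·(s−f)·h − DoF·(s−f)² = 0 ⇒ h = (s−f)·(s + √(s² + DoF²)) / DoF = 850 × (870 + √(870² + 265²)) / 265 = 850 × (870 + 909.464) / 265 ≈ 5707.7 mm.
Then N = f²/(c·h) = 20² / (0.007 × 5707.7) = 400 / 39.954 ≈ 10.

f/10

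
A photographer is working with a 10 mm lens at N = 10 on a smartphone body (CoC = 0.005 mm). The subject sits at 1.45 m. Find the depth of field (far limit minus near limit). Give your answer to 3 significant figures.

Hyperfocal distance H = f²/(N·c) + f = 10²/(10 × 0.005) + 10 = 100/0.05 + 10 ≈ 2010.0 mm ≈ 2.010 m.
Near limit Dn = s·(H − f)/(H + s − 2f) = 1450 × (2010.0 − 10) / (2010.0 + 1450 − 2 × 10) = 1450 × 2000.0 / 3440.0 ≈ 843.0 mm.
Far limit Df = s·(H − f)/(H − s) = 1450 × (2010.0 − 10) / (2010.0 − 1450) = 1450 × 2000.0 / 560.0 ≈ 5178.6 mm.
Depth of field = Df − Dn = 5178.6 − 843.0 ≈ 4335.6 mm ≈ 4.34 m.

4.34 m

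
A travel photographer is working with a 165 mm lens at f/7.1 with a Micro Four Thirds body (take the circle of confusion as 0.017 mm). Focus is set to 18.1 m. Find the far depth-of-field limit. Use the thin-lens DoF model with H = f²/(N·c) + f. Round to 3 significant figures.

19.7 m

Hyperfocal distance H = f²/(N·c) + f = 165²/(7.1 × 0.017) + 165 = 27225/0.1207 + 165 ≈ 225724.2 mm ≈ 225.7 m.
Far limit Df = s·(H − f)/(H − s) = 18100 × (225724.2 − 165) / (225724.2 − 18100) = 18100 × 225559.2 / 207624.2 ≈ 19664 mm ≈ 19.7 m.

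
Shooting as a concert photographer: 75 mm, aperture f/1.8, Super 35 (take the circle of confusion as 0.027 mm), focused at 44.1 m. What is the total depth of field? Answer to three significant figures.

39.2 m

Hyperfocal distance H = f²/(N·c) + f = 75²/(1.8 × 0.027) + 75 = 5625/0.0486 + 75 ≈ 115815.7 mm ≈ 115.8 m.
Near limit Dn = s·(H − f)/(H + s − 2f) = 44100 × (115815.7 − 75) / (115815.7 + 44100 − 2 × 75) = 44100 × 115740.7 / 159765.7 ≈ 31948 mm.
Far limit Df = s·(H − f)/(H − s) = 44100 × (115815.7 − 75) / (115815.7 − 44100) = 44100 × 115740.7 / 71715.7 ≈ 71172 mm.
Depth of field = Df − Dn = 71172 − 31948 ≈ 39224 mm ≈ 39.2 m.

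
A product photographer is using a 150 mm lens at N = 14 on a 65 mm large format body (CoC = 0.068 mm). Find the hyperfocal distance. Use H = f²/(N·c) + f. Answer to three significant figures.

23.8 m

Hyperfocal distance H = f²/(N·c) + f = 150²/(14 × 0.068) + 150 = 22500/0.952 + 150 ≈ 23784.5 mm ≈ 23.8 m.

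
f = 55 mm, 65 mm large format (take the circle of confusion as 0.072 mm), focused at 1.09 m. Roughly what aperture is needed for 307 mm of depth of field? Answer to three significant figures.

f/5.61

Write h = H − f = f²/(N·c). The thin-lens limits are Dn = s·h/(h + (s−f)) and Df = s·h/(h − (s−f)), so DoF = Df − Dn = 2·s·(s−f)·h / (h² − (s−f)²).
That is a quadratic in h: DoF·h² − 2·s·(s−f)·h − DoF·(s−f)² = 0 ⇒ h = (s−f)·(s + √(s² + DoF²)) / DoF = 1035 × (1090 + √(1090² + 307²)) / 307 = 1035 × (1090 + 1132.41) / 307 ≈ 7492.5 mm.
Then N = f²/(c·h) = 55² / (0.072 × 7492.5) = 3025 / 539.46 ≈ 5.61.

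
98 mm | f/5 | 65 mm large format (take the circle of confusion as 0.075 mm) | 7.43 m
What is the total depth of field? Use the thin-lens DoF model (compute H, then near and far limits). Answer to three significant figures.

Hyperfocal distance H = f²/(N·c) + f = 98²/(5 × 0.075) + 98 = 9604/0.375 + 98 ≈ 25708.7 mm ≈ 25.71 m.
Near limit Dn = s·(H − f)/(H + s − 2f) = 7430 × (25708.7 − 98) / (25708.7 + 7430 − 2 × 98) = 7430 × 25610.7 / 32942.7 ≈ 5776.3 mm.
Far limit Df = s·(H − f)/(H − s) = 7430 × (25708.7 − 98) / (25708.7 − 7430) = 7430 × 25610.7 / 18278.7 ≈ 10410.3 mm.
Depth of field = Df − Dn = 10410.3 − 5776.3 ≈ 4634.0 mm ≈ 4.63 m.

4.63 m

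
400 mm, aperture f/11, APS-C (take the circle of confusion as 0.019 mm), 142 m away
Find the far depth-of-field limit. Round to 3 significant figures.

174 m

Hyperfocal distance H = f²/(N·c) + f = 400²/(11 × 0.019) + 400 = 160000/0.209 + 400 ≈ 765950.2 mm ≈ 766.0 m.
Far limit Df = s·(H − f)/(H − s) = 142000 × (765950.2 − 400) / (765950.2 − 142000) = 142000 × 765550.2 / 623950.2 ≈ 174226 mm ≈ 174 m.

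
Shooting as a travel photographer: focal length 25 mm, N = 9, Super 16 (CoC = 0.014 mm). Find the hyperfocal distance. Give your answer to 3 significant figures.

Hyperfocal distance H = f²/(N·c) + f = 25²/(9 × 0.014) + 25 = 625/0.126 + 25 ≈ 4985.3 mm ≈ 4.99 m.

4.99 m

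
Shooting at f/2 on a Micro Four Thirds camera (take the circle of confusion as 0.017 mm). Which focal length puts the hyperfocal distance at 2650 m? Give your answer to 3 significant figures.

From H = f²/(N·c) + f, with f ≪ H: f ≈ √(H·N·c) = √(2650000 × 2 × 0.017) = √90100 ≈ 300.2 mm.
The +f correction barely moves this — solving exactly, f² + N·c·f − N·c·H = 0 ⇒ f = (−N·c + √((N·c)² + 4·N·c·H))/2 = (−0.034 + √360400)/2 ≈ 300.15 mm, so f ≈ 300 mm.

300 mm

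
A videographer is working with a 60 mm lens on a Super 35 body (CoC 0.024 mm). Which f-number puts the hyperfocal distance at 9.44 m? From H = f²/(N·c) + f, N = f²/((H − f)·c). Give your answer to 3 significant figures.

Rearrange H = f²/(N·c) + f for N: N = f² / ((H − f)·c).
N = 60² / ((9440 − 60) × 0.024) = 3600 / 225.1 ≈ 16.

f/16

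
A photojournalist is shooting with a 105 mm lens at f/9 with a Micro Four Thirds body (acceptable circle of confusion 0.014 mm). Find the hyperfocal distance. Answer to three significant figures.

87.6 m

Hyperfocal distance H = f²/(N·c) + f = 105²/(9 × 0.014) + 105 = 11025/0.126 + 105 ≈ 87605.0 mm ≈ 87.6 m.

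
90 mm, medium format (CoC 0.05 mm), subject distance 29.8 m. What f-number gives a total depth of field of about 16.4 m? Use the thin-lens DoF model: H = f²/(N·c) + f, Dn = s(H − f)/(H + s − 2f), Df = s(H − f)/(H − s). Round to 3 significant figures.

f/1.40

Write h = H − f = f²/(N·c). The thin-lens limits are Dn = s·h/(h + (s−f)) and Df = s·h/(h − (s−f)), so DoF = Df − Dn = 2·s·(s−f)·h / (h² − (s−f)²).
That is a quadratic in h: DoF·h² − 2·s·(s−f)·h − DoF·(s−f)² = 0 ⇒ h = (s−f)·(s + √(s² + DoF²)) / DoF = 29710 × (29800 + √(29800² + 16400²)) / 16400 = 29710 × (29800 + 34014.7) / 16400 ≈ 115606 mm.
Then N = f²/(c·h) = 90² / (0.05 × 115606) = 8100 / 5780.3 ≈ 1.40.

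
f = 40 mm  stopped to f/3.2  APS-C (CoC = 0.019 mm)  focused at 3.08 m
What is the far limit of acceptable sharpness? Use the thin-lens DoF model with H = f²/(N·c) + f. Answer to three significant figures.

Hyperfocal distance H = f²/(N·c) + f = 40²/(3.2 × 0.019) + 40 = 1600/0.0608 + 40 ≈ 26355.8 mm ≈ 26.36 m.
Far limit Df = s·(H − f)/(H − s) = 3080 × (26355.8 − 40) / (26355.8 − 3080) = 3080 × 26315.8 / 23275.8 ≈ 3482.3 mm ≈ 3.48 m.

3.48 m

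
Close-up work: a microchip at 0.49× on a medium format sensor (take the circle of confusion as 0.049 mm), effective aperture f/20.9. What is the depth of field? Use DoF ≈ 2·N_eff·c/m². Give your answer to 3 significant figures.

At magnification m, DoF ≈ 2·N_eff·c/m² = 2 × 20.9 × 0.049 / 0.49² = 2.048 / 0.2401 ≈ 8.53 mm.

8.53 mm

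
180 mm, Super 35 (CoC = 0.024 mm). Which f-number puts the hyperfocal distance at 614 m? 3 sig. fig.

Rearrange H = f²/(N·c) + f for N: N = f² / ((H − f)·c).
N = 180² / ((614000 − 180) × 0.024) = 32400 / 14732 ≈ 2.20.

f/2.20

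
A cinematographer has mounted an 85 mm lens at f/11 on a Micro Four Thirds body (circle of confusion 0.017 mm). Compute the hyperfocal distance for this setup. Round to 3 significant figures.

Hyperfocal distance H = f²/(N·c) + f = 85²/(11 × 0.017) + 85 = 7225/0.187 + 85 ≈ 38721.4 mm ≈ 38.7 m.

38.7 m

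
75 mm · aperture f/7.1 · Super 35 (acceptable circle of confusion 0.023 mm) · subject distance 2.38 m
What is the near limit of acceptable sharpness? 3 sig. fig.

2.23 m

Hyperfocal distance H = f²/(N·c) + f = 75²/(7.1 × 0.023) + 75 = 5625/0.1633 + 75 ≈ 34520.8 mm ≈ 34.52 m.
Near limit Dn = s·(H − f)/(H + s − 2f) = 2380 × (34520.8 − 75) / (34520.8 + 2380 − 2 × 75) = 2380 × 34445.8 / 36750.8 ≈ 2230.7 mm ≈ 2.23 m.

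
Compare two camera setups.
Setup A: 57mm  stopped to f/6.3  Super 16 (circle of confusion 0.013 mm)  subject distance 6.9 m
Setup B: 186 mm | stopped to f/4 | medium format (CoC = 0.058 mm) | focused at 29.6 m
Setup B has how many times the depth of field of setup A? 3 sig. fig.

4.95

Setup A: H = 57²/(6.3×0.013) + 57 ≈ 39727.3 mm; DoF = Df − Dn = 8338.3 − 5884.9 ≈ 2453.4 mm.
Setup B: H = 186²/(4×0.058) + 186 ≈ 149306.7 mm; DoF = Df − Dn = 36873 − 24723 ≈ 12150 mm.
Ratio = 12150 / 2453.4 ≈ 4.95.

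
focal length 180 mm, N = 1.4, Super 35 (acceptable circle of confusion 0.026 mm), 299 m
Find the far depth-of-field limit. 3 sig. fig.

Hyperfocal distance H = f²/(N·c) + f = 180²/(1.4 × 0.026) + 180 = 32400/0.0364 + 180 ≈ 890289.9 mm ≈ 890.3 m.
Far limit Df = s·(H − f)/(H − s) = 299000 × (890289.9 − 180) / (890289.9 − 299000) = 299000 × 890109.9 / 591289.9 ≈ 450106 mm ≈ 450 m.

450 m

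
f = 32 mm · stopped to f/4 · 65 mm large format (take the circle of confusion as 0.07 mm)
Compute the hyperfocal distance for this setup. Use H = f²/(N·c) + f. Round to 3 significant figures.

3.69 m

Hyperfocal distance H = f²/(N·c) + f = 32²/(4 × 0.07) + 32 = 1024/0.28 + 32 ≈ 3689.1 mm ≈ 3.69 m.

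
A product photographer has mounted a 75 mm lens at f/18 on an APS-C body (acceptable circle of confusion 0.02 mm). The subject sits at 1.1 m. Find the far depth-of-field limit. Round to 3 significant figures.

Hyperfocal distance H = f²/(N·c) + f = 75²/(18 × 0.02) + 75 = 5625/0.36 + 75 ≈ 15700.0 mm ≈ 15.70 m.
Far limit Df = s·(H − f)/(H − s) = 1100 × (15700.0 − 75) / (15700.0 − 1100) = 1100 × 15625.0 / 14600.0 ≈ 1177.2 mm ≈ 1.18 m.

1.18 m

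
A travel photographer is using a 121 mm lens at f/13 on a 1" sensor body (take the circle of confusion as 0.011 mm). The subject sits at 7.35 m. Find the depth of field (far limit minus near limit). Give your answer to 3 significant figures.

Hyperfocal distance H = f²/(N·c) + f = 121²/(13 × 0.011) + 121 = 14641/0.143 + 121 ≈ 102505.6 mm ≈ 102.5 m.
Near limit Dn = s·(H − f)/(H + s − 2f) = 7350 × (102505.6 − 121) / (102505.6 + 7350 − 2 × 121) = 7350 × 102384.6 / 109613.6 ≈ 6865.3 mm.
Far limit Df = s·(H − f)/(H − s) = 7350 × (102505.6 − 121) / (102505.6 − 7350) = 7350 × 102384.6 / 95155.6 ≈ 7908.4 mm.
Depth of field = Df − Dn = 7908.4 − 6865.3 ≈ 1043.1 mm ≈ 1.04 m.

1.04 m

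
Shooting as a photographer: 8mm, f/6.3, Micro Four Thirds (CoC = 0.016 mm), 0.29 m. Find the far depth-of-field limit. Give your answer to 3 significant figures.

Hyperfocal distance H = f²/(N·c) + f = 8²/(6.3 × 0.016) + 8 = 64/0.1008 + 8 ≈ 642.9 mm ≈ 0.643 m.
Far limit Df = s·(H − f)/(H − s) = 290 × (642.9 − 8) / (642.9 − 290) = 290 × 634.9 / 352.9 ≈ 521.72 mm ≈ 0.522 m.

0.522 m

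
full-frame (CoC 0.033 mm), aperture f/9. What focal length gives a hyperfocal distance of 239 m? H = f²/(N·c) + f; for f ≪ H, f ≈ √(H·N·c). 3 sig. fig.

266 mm

From H = f²/(N·c) + f, with f ≪ H: f ≈ √(H·N·c) = √(239000 × 9 × 0.033) = √70983 ≈ 266.4 mm.
The +f correction barely moves this — solving exactly, f² + N·c·f − N·c·H = 0 ⇒ f = (−N·c + √((N·c)² + 4·N·c·H))/2 = (−0.297 + √283932)/2 ≈ 266.28 mm, so f ≈ 266 mm.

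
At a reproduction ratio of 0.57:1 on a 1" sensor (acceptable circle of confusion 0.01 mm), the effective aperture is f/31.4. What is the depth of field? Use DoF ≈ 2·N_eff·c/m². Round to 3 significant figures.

At magnification m, DoF ≈ 2·N_eff·c/m² = 2 × 31.4 × 0.01 / 0.57² = 0.628 / 0.3249 ≈ 1.93 mm.

1.93 mm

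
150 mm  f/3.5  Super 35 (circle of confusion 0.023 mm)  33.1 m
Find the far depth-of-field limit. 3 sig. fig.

Hyperfocal distance H = f²/(N·c) + f = 150²/(3.5 × 0.023) + 150 = 22500/0.0805 + 150 ≈ 279653.1 mm ≈ 279.7 m.
Far limit Df = s·(H − f)/(H − s) = 33100 × (279653.1 − 150) / (279653.1 − 33100) = 33100 × 279503.1 / 246553.1 ≈ 37524 mm ≈ 37.5 m.

37.5 m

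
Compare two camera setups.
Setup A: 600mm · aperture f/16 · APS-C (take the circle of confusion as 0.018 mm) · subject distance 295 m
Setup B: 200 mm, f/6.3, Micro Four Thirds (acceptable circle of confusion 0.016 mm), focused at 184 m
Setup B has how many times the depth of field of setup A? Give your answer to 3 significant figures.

Setup A: H = 600²/(16×0.018) + 600 ≈ 1250600.0 mm; DoF = Df − Dn = 385883 − 238766 ≈ 147117 mm.
Setup B: H = 200²/(6.3×0.016) + 200 ≈ 397025.4 mm; DoF = Df − Dn = 342757 − 125754 ≈ 217003 mm.
Ratio = 217003 / 147117 ≈ 1.48.

1.48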